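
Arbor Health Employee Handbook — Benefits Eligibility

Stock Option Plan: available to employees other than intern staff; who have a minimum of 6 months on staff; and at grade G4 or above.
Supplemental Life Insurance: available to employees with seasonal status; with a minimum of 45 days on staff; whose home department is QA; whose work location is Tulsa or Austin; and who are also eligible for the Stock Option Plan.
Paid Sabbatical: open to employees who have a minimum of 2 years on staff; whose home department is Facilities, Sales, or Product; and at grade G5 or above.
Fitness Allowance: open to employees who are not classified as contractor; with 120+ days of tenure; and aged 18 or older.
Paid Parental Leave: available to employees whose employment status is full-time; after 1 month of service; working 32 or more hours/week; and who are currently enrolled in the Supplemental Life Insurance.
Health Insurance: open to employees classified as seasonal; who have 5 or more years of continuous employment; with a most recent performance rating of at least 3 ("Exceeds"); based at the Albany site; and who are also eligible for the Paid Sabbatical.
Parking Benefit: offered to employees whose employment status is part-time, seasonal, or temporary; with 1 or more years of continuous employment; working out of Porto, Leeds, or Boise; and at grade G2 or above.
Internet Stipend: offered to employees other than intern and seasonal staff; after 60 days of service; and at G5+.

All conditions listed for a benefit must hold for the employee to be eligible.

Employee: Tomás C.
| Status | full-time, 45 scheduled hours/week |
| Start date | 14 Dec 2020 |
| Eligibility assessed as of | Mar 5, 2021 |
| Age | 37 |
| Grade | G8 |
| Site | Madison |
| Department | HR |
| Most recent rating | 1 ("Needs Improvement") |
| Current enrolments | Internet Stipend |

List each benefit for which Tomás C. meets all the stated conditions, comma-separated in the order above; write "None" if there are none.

Internet Stipend

Service from 14 Dec 2020 to Mar 5, 2021: 81 days.
Stock Option Plan — status full-time ✓ (not excluded); service 81 days < 6 months (≈180 days) ✗ → not eligible.
Supplemental Life Insurance — status full-time ✗ (requires seasonal) → not eligible.
Paid Sabbatical — service 81 days < 2 years (≈730 days) ✗ → not eligible.
Fitness Allowance — status full-time ✓ (not excluded); service 81 days < 120 days ✗ → not eligible.
Paid Parental Leave — status full-time ✓; service 81 days ≥ 1 month (≈30 days) ✓; 45 hrs/wk ≥ 32 ✓; not enrolled in Supplemental Life Insurance ✗ → not eligible.
Health Insurance — status full-time ✗ (requires seasonal) → not eligible.
Parking Benefit — status full-time ✗ (requires part-time, seasonal, or temporary) → not eligible.
Internet Stipend — status full-time ✓ (not excluded); service 81 days ≥ 60 days ✓; grade G8 ≥ G5 ✓ → eligible.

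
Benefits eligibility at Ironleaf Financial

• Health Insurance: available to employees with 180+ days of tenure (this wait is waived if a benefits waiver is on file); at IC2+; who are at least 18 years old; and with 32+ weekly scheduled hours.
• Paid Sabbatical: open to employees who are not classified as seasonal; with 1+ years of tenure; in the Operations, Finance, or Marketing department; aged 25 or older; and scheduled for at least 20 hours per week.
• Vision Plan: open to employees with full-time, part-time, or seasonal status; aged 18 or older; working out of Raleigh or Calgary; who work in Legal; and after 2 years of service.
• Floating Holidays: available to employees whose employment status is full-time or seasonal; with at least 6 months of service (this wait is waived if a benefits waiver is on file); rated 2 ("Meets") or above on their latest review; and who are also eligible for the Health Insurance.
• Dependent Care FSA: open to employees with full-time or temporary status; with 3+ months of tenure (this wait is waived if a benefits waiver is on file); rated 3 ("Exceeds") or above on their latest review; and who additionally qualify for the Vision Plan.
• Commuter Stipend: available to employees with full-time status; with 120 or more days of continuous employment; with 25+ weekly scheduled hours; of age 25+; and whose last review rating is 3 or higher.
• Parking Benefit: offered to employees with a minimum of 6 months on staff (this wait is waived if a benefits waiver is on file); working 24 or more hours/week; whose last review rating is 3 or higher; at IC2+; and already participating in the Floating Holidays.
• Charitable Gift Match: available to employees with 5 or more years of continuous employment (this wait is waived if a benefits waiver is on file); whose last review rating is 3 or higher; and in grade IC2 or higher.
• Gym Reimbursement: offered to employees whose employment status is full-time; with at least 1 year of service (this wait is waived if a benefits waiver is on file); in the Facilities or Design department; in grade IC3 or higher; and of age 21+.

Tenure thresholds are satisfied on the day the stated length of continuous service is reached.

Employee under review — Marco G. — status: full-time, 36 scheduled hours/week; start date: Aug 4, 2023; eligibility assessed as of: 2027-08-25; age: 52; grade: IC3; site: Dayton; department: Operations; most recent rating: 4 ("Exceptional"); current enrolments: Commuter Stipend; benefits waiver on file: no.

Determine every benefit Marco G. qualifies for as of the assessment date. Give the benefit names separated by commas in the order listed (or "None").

Health Insurance, Paid Sabbatical, Floating Holidays, Commuter Stipend

Service from Aug 4, 2023 to 2027-08-25: 1482 days.
Health Insurance — no waiver, service 1482 days ≥ 180 days ✓; grade IC3 ≥ IC2 ✓; age 52 ≥ 18 ✓; 36 hrs/wk ≥ 32 ✓ → eligible.
Paid Sabbatical — status full-time ✓ (not excluded); service 1482 days ≥ 1 year (≈365 days) ✓; dept Operations ✓; age 52 ≥ 25 ✓; 36 hrs/wk ≥ 20 ✓ → eligible.
Vision Plan — status full-time ✓; age 52 ≥ 18 ✓; site Dayton ✗ (not Raleigh or Calgary) → not eligible.
Floating Holidays — status full-time ✓; no waiver, service 1482 days ≥ 6 months (≈180 days) ✓; rating 4 ≥ 2 ✓; eligible for Health Insurance ✓ → eligible.
Dependent Care FSA — status full-time ✓; no waiver, service 1482 days ≥ 3 months (≈90 days) ✓; rating 4 ≥ 3 ✓; not eligible for Vision Plan ✗ → not eligible.
Commuter Stipend — status full-time ✓; service 1482 days ≥ 120 days ✓; 36 hrs/wk ≥ 25 ✓; age 52 ≥ 25 ✓; rating 4 ≥ 3 ✓ → eligible.
Parking Benefit — no waiver, service 1482 days ≥ 6 months (≈180 days) ✓; 36 hrs/wk ≥ 24 ✓; rating 4 ≥ 3 ✓; grade IC3 ≥ IC2 ✓; not enrolled in Floating Holidays ✗ → not eligible.
Charitable Gift Match — no waiver, service 1482 days < 5 years (≈1825 days) ✗ → not eligible.
Gym Reimbursement — status full-time ✓; no waiver, service 1482 days ≥ 1 year (≈365 days) ✓; dept Operations ✗ → not eligible.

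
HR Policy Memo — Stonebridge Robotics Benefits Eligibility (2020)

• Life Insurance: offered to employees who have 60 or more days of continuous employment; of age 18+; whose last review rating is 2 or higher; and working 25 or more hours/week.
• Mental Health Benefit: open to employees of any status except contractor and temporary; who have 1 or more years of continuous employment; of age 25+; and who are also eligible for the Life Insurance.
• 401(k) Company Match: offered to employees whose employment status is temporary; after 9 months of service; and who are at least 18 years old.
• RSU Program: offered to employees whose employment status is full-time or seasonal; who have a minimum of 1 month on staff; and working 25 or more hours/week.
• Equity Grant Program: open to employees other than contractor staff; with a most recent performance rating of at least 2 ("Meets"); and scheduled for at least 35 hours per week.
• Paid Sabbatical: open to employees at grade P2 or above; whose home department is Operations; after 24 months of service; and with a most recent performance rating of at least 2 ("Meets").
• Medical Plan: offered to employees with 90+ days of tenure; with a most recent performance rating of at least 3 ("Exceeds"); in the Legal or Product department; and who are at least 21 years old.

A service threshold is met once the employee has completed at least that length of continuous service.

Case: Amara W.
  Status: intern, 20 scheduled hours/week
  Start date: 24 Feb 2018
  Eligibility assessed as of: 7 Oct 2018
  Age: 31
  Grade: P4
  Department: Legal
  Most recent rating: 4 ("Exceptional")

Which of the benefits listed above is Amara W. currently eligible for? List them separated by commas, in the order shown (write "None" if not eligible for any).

Service from 24 Feb 2018 to 7 Oct 2018: 225 days.
Life Insurance — service 225 days ≥ 60 days ✓; age 31 ≥ 18 ✓; rating 4 ≥ 2 ✓; 20 hrs/wk < 25 ✗ → not eligible.
Mental Health Benefit — status intern ✓ (not excluded); service 225 days < 1 year (≈365 days) ✗ → not eligible.
401(k) Company Match — status intern ✗ (requires temporary) → not eligible.
RSU Program — status intern ✗ (requires full-time or seasonal) → not eligible.
Equity Grant Program — status intern ✓ (not excluded); rating 4 ≥ 2 ✓; 20 hrs/wk < 35 ✗ → not eligible.
Paid Sabbatical — grade P4 ≥ P2 ✓; dept Legal ✗ → not eligible.
Medical Plan — service 225 days ≥ 90 days ✓; rating 4 ≥ 3 ✓; dept Legal ✓; age 31 ≥ 21 ✓ → eligible.

Medical Plan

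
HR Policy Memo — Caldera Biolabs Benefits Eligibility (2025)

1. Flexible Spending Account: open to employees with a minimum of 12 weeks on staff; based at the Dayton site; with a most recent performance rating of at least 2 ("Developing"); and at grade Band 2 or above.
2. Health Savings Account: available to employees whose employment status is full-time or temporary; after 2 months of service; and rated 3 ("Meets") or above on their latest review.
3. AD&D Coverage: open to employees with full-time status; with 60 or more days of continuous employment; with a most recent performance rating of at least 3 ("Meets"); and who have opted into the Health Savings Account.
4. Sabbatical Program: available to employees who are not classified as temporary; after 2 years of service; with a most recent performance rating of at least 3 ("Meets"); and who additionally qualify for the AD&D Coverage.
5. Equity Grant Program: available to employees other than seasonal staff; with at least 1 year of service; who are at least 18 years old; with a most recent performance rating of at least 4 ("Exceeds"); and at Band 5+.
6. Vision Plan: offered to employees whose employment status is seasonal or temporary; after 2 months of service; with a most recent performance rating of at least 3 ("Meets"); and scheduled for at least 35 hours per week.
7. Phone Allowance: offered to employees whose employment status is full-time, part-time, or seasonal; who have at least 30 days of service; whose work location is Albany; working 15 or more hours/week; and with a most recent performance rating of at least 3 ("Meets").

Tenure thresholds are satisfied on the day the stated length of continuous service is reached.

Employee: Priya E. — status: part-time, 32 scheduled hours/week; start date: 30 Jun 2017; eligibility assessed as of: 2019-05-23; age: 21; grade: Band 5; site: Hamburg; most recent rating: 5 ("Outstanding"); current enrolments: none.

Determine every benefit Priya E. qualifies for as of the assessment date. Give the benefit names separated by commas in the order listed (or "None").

Equity Grant Program

Service from 30 Jun 2017 to 2019-05-23: 692 days.
Flexible Spending Account — service 692 days ≥ 12 weeks (≈84 days) ✓; site Hamburg ✗ (not Dayton) → not eligible.
Health Savings Account — status part-time ✗ (requires full-time or temporary) → not eligible.
AD&D Coverage — status part-time ✗ (requires full-time) → not eligible.
Sabbatical Program — status part-time ✓ (not excluded); service 692 days < 2 years (≈730 days) ✗ → not eligible.
Equity Grant Program — status part-time ✓ (not excluded); service 692 days ≥ 1 year (≈365 days) ✓; age 21 ≥ 18 ✓; rating 5 ≥ 4 ✓; grade Band 5 ≥ Band 5 ✓ → eligible.
Vision Plan — status part-time ✗ (requires seasonal or temporary) → not eligible.
Phone Allowance — status part-time ✓; service 692 days ≥ 30 days ✓; site Hamburg ✗ (not Albany) → not eligible.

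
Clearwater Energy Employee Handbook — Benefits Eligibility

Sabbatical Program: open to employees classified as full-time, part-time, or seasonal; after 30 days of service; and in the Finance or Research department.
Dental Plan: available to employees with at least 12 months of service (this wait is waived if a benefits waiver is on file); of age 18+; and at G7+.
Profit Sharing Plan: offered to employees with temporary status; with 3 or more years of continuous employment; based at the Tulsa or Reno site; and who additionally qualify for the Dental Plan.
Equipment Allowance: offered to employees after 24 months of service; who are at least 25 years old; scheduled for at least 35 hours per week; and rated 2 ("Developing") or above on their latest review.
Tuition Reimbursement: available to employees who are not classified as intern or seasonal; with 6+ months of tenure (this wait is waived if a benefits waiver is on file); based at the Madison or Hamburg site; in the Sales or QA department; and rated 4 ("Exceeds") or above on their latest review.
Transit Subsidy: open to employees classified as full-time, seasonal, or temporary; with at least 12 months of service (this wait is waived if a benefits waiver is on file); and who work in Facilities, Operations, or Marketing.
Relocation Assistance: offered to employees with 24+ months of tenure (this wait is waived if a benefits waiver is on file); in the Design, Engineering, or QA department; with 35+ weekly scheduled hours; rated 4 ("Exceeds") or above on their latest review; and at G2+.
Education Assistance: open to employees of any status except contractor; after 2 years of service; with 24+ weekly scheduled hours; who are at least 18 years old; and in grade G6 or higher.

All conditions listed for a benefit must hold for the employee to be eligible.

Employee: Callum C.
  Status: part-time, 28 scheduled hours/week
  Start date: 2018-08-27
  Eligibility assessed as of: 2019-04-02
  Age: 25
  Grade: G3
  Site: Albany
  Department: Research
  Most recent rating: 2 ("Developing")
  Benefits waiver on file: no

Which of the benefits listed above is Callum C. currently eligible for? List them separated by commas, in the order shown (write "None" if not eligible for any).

Service from 2018-08-27 to 2019-04-02: 218 days.
Sabbatical Program — status part-time ✓; service 218 days ≥ 30 days ✓; dept Research ✓ → eligible.
Dental Plan — no waiver, service 218 days < 12 months (≈360 days) ✗ → not eligible.
Profit Sharing Plan — status part-time ✗ (requires temporary) → not eligible.
Equipment Allowance — service 218 days < 24 months (≈720 days) ✗ → not eligible.
Tuition Reimbursement — status part-time ✓ (not excluded); no waiver, service 218 days ≥ 6 months (≈180 days) ✓; site Albany ✗ (not Madison or Hamburg) → not eligible.
Transit Subsidy — status part-time ✗ (requires full-time, seasonal, or temporary) → not eligible.
Relocation Assistance — no waiver, service 218 days < 24 months (≈720 days) ✗ → not eligible.
Education Assistance — status part-time ✓ (not excluded); service 218 days < 2 years (≈730 days) ✗ → not eligible.

Sabbatical Program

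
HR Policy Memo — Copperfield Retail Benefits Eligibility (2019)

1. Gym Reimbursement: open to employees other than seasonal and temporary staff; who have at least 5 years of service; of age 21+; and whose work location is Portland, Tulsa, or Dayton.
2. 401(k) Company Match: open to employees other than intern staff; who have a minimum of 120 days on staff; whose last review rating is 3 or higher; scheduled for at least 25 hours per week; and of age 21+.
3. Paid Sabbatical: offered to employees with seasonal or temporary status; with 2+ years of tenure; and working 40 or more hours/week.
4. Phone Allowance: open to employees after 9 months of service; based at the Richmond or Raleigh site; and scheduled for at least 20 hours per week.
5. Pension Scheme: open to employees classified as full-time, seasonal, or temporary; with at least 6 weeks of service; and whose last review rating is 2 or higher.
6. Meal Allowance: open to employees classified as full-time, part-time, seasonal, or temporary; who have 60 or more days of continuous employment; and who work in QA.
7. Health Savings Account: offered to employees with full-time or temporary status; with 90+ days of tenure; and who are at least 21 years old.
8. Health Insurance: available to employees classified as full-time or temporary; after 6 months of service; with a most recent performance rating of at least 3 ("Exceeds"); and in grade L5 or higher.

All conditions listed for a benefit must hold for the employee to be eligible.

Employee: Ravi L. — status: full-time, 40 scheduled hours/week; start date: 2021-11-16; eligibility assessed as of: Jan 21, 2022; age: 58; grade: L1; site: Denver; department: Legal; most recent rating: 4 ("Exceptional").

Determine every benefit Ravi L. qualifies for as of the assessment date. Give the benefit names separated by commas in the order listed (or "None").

Pension Scheme

Service from 2021-11-16 to Jan 21, 2022: 66 days.
Gym Reimbursement — status full-time ✓ (not excluded); service 66 days < 5 years (≈1825 days) ✗ → not eligible.
401(k) Company Match — status full-time ✓ (not excluded); service 66 days < 120 days ✗ → not eligible.
Paid Sabbatical — status full-time ✗ (requires seasonal or temporary) → not eligible.
Phone Allowance — service 66 days < 9 months (≈270 days) ✗ → not eligible.
Pension Scheme — status full-time ✓; service 66 days ≥ 6 weeks (≈42 days) ✓; rating 4 ≥ 2 ✓ → eligible.
Meal Allowance — status full-time ✓; service 66 days ≥ 60 days ✓; dept Legal ✗ → not eligible.
Health Savings Account — status full-time ✓; service 66 days < 90 days ✗ → not eligible.
Health Insurance — status full-time ✓; service 66 days < 6 months (≈180 days) ✗ → not eligible.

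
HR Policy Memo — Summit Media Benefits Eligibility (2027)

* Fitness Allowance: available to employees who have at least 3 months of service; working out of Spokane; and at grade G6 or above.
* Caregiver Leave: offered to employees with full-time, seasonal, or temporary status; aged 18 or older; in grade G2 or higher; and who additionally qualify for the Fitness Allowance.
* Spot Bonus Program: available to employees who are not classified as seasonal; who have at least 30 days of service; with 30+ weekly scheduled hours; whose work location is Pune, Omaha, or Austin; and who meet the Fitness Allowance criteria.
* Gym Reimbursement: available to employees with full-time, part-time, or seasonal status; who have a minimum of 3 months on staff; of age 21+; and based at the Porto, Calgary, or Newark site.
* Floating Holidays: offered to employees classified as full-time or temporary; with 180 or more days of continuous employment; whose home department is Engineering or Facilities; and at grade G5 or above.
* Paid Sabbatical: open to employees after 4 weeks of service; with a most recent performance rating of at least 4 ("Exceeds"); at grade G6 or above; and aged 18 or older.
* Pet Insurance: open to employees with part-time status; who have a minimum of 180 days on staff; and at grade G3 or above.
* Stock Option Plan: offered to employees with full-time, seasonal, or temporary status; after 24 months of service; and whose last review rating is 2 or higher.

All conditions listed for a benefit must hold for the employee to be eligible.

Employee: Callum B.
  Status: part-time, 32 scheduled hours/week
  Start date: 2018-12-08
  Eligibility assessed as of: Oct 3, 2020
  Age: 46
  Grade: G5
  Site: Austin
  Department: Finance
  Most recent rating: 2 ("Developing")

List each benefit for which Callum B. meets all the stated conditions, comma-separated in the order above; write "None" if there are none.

Pet Insurance

Service from 2018-12-08 to Oct 3, 2020: 665 days.
Fitness Allowance — service 665 days ≥ 3 months (≈90 days) ✓; site Austin ✗ (not Spokane) → not eligible.
Caregiver Leave — status part-time ✗ (requires full-time, seasonal, or temporary) → not eligible.
Spot Bonus Program — status part-time ✓ (not excluded); service 665 days ≥ 30 days ✓; 32 hrs/wk ≥ 30 ✓; site Austin ✓; not eligible for Fitness Allowance ✗ → not eligible.
Gym Reimbursement — status part-time ✓; service 665 days ≥ 3 months (≈90 days) ✓; age 46 ≥ 21 ✓; site Austin ✗ (not Porto, Calgary, or Newark) → not eligible.
Floating Holidays — status part-time ✗ (requires full-time or temporary) → not eligible.
Paid Sabbatical — service 665 days ≥ 4 weeks (≈28 days) ✓; rating 2 < 4 ✗ → not eligible.
Pet Insurance — status part-time ✓; service 665 days ≥ 180 days ✓; grade G5 ≥ G3 ✓ → eligible.
Stock Option Plan — status part-time ✗ (requires full-time, seasonal, or temporary) → not eligible.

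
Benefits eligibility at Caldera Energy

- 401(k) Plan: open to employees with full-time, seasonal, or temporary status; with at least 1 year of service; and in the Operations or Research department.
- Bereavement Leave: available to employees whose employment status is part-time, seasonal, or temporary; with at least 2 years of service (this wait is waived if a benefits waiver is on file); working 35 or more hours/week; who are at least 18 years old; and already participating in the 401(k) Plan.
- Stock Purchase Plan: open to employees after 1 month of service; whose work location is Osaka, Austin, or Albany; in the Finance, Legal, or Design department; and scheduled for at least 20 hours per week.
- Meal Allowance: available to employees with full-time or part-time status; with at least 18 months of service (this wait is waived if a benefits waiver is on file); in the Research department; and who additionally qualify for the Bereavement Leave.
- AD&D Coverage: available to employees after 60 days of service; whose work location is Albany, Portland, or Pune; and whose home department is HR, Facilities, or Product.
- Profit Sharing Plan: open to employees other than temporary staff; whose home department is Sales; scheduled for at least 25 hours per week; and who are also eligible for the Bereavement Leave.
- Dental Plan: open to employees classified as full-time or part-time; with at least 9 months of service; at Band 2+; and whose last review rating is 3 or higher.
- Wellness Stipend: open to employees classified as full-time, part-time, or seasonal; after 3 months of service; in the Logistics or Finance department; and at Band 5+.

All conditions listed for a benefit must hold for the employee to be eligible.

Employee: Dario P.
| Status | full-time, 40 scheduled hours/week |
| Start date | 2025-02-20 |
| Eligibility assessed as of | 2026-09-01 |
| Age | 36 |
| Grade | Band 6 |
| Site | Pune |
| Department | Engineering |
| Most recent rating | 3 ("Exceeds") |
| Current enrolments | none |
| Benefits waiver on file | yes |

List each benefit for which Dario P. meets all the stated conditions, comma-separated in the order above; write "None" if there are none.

Dental Plan

Service from 2025-02-20 to 2026-09-01: 558 days.
401(k) Plan — status full-time ✓; service 558 days ≥ 1 year (≈365 days) ✓; dept Engineering ✗ → not eligible.
Bereavement Leave — status full-time ✗ (requires part-time, seasonal, or temporary) → not eligible.
Stock Purchase Plan — service 558 days ≥ 1 month (≈30 days) ✓; site Pune ✗ (not Osaka, Austin, or Albany) → not eligible.
Meal Allowance — status full-time ✓; benefits waiver on file ✓; dept Engineering ✗ → not eligible.
AD&D Coverage — service 558 days ≥ 60 days ✓; site Pune ✓; dept Engineering ✗ → not eligible.
Profit Sharing Plan — status full-time ✓ (not excluded); dept Engineering ✗ → not eligible.
Dental Plan — status full-time ✓; service 558 days ≥ 9 months (≈270 days) ✓; grade Band 6 ≥ Band 2 ✓; rating 3 ≥ 3 ✓ → eligible.
Wellness Stipend — status full-time ✓; service 558 days ≥ 3 months (≈90 days) ✓; dept Engineering ✗ → not eligible.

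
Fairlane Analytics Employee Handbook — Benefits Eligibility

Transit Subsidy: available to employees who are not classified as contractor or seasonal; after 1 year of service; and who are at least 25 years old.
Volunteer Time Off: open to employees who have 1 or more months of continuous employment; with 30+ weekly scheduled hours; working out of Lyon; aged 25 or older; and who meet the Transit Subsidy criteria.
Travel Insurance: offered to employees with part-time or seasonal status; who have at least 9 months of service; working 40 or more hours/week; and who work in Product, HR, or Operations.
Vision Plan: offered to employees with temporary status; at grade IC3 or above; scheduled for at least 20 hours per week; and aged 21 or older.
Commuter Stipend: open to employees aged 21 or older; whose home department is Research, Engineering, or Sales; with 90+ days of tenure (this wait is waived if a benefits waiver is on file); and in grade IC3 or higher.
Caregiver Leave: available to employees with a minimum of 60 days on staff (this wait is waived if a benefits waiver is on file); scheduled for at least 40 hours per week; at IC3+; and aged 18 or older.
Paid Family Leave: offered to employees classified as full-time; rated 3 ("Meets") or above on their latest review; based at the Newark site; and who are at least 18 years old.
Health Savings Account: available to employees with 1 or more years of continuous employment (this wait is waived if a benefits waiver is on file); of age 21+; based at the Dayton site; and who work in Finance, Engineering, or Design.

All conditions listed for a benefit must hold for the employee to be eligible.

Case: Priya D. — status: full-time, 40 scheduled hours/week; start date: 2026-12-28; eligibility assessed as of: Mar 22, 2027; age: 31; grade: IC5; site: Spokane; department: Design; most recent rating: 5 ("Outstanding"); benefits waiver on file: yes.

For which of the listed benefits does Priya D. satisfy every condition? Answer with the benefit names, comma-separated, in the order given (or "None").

Service from 2026-12-28 to Mar 22, 2027: 84 days.
Transit Subsidy — status full-time ✓ (not excluded); service 84 days < 1 year (≈365 days) ✗ → not eligible.
Volunteer Time Off — service 84 days ≥ 1 month (≈30 days) ✓; 40 hrs/wk ≥ 30 ✓; site Spokane ✗ (not Lyon) → not eligible.
Travel Insurance — status full-time ✗ (requires part-time or seasonal) → not eligible.
Vision Plan — status full-time ✗ (requires temporary) → not eligible.
Commuter Stipend — age 31 ≥ 21 ✓; dept Design ✗ → not eligible.
Caregiver Leave — benefits waiver on file ✓; 40 hrs/wk ≥ 40 ✓; grade IC5 ≥ IC3 ✓; age 31 ≥ 18 ✓ → eligible.
Paid Family Leave — status full-time ✓; rating 5 ≥ 3 ✓; site Spokane ✗ (not Newark) → not eligible.
Health Savings Account — benefits waiver on file ✓; age 31 ≥ 21 ✓; site Spokane ✗ (not Dayton) → not eligible.

Caregiver Leave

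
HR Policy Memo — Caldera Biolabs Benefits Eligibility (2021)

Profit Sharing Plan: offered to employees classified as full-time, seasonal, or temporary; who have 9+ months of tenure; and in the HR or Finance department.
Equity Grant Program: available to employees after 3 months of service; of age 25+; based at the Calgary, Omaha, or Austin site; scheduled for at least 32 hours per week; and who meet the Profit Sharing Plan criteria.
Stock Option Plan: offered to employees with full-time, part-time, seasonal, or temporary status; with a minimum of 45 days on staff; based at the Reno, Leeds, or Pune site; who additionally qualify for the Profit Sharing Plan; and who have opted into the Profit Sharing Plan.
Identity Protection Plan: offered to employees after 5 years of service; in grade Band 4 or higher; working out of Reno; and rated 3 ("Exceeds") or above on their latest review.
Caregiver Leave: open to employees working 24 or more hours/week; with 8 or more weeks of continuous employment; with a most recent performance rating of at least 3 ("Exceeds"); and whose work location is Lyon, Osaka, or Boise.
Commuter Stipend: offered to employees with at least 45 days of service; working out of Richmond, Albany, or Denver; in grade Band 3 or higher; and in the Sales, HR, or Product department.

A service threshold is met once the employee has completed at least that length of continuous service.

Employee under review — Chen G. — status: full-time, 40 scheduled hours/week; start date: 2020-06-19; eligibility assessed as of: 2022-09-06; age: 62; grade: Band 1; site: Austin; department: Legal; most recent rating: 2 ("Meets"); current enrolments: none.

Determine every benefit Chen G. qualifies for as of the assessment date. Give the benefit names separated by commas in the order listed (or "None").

None

Service from 2020-06-19 to 2022-09-06: 809 days.
Profit Sharing Plan — status full-time ✓; service 809 days ≥ 9 months (≈270 days) ✓; dept Legal ✗ → not eligible.
Equity Grant Program — service 809 days ≥ 3 months (≈90 days) ✓; age 62 ≥ 25 ✓; site Austin ✓; 40 hrs/wk ≥ 32 ✓; not eligible for Profit Sharing Plan ✗ → not eligible.
Stock Option Plan — status full-time ✓; service 809 days ≥ 45 days ✓; site Austin ✗ (not Reno, Leeds, or Pune) → not eligible.
Identity Protection Plan — service 809 days < 5 years (≈1825 days) ✗ → not eligible.
Caregiver Leave — 40 hrs/wk ≥ 24 ✓; service 809 days ≥ 8 weeks (≈56 days) ✓; rating 2 < 3 ✗ → not eligible.
Commuter Stipend — service 809 days ≥ 45 days ✓; site Austin ✗ (not Richmond, Albany, or Denver) → not eligible.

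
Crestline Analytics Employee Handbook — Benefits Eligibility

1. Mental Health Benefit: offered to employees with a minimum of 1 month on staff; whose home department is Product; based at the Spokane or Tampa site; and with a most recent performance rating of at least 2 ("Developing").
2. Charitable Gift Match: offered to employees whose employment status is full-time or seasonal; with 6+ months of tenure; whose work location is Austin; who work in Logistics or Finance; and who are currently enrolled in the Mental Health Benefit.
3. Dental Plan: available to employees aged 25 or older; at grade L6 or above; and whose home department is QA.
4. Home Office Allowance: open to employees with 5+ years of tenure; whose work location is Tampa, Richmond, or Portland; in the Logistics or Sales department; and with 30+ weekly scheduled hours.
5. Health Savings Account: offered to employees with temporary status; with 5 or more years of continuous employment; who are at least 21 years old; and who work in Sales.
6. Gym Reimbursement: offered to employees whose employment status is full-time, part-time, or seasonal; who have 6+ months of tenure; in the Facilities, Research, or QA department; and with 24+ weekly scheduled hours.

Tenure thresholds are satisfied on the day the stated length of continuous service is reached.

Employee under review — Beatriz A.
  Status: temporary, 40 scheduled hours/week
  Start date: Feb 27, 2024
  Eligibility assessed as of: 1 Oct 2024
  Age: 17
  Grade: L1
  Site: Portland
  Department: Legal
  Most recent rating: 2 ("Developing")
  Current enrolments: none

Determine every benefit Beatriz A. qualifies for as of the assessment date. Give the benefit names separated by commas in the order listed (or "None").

Service from Feb 27, 2024 to 1 Oct 2024: 217 days.
Mental Health Benefit — service 217 days ≥ 1 month (≈30 days) ✓; dept Legal ✗ → not eligible.
Charitable Gift Match — status temporary ✗ (requires full-time or seasonal) → not eligible.
Dental Plan — age 17 < 25 ✗ → not eligible.
Home Office Allowance — service 217 days < 5 years (≈1825 days) ✗ → not eligible.
Health Savings Account — status temporary ✓; service 217 days < 5 years (≈1825 days) ✗ → not eligible.
Gym Reimbursement — status temporary ✗ (requires full-time, part-time, or seasonal) → not eligible.

None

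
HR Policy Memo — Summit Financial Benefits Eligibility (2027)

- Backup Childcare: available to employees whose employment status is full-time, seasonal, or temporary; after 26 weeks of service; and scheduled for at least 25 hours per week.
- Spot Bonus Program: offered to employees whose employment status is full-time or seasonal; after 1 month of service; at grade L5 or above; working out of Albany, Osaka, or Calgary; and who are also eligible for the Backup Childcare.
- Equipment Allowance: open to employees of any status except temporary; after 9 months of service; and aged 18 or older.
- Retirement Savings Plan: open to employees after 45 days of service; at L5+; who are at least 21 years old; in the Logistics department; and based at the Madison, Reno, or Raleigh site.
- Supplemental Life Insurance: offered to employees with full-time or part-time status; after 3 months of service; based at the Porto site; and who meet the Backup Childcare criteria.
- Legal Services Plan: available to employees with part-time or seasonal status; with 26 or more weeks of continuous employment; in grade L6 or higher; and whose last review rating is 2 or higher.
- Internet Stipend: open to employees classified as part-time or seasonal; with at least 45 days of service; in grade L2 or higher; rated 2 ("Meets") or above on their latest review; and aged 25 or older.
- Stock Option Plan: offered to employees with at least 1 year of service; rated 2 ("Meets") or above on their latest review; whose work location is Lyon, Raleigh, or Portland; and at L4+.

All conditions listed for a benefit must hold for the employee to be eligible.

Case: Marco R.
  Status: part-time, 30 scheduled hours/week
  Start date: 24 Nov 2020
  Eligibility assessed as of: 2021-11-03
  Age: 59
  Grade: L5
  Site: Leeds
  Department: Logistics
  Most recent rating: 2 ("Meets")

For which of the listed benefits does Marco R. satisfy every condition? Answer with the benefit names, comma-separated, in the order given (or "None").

Service from 24 Nov 2020 to 2021-11-03: 344 days.
Backup Childcare — status part-time ✗ (requires full-time, seasonal, or temporary) → not eligible.
Spot Bonus Program — status part-time ✗ (requires full-time or seasonal) → not eligible.
Equipment Allowance — status part-time ✓ (not excluded); service 344 days ≥ 9 months (≈270 days) ✓; age 59 ≥ 18 ✓ → eligible.
Retirement Savings Plan — service 344 days ≥ 45 days ✓; grade L5 ≥ L5 ✓; age 59 ≥ 21 ✓; dept Logistics ✓; site Leeds ✗ (not Madison, Reno, or Raleigh) → not eligible.
Supplemental Life Insurance — status part-time ✓; service 344 days ≥ 3 months (≈90 days) ✓; site Leeds ✗ (not Porto) → not eligible.
Legal Services Plan — status part-time ✓; service 344 days ≥ 26 weeks (≈182 days) ✓; grade L5 < L6 ✗ → not eligible.
Internet Stipend — status part-time ✓; service 344 days ≥ 45 days ✓; grade L5 ≥ L2 ✓; rating 2 ≥ 2 ✓; age 59 ≥ 25 ✓ → eligible.
Stock Option Plan — service 344 days < 1 year (≈365 days) ✗ → not eligible.

Equipment Allowance, Internet Stipend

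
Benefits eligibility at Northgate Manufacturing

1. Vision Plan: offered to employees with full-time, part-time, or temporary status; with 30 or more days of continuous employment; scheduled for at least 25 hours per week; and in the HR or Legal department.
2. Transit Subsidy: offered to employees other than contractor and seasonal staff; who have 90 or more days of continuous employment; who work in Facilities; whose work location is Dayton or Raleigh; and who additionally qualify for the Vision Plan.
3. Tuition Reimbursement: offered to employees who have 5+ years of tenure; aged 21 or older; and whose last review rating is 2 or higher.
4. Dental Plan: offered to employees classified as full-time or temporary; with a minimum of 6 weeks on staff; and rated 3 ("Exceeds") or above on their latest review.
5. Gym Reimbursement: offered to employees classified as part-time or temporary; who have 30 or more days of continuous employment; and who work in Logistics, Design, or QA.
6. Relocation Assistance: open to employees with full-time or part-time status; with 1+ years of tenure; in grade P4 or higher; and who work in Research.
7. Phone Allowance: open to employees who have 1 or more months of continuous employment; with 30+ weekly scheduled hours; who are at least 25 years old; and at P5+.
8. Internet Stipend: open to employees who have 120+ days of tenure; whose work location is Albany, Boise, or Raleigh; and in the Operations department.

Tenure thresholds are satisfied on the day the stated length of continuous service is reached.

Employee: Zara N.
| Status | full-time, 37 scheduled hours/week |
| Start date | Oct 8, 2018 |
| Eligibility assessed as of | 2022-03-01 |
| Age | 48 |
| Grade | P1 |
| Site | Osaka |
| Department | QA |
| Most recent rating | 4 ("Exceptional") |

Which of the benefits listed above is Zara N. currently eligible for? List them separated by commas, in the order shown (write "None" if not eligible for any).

Service from Oct 8, 2018 to 2022-03-01: 1240 days.
Vision Plan — status full-time ✓; service 1240 days ≥ 30 days ✓; 37 hrs/wk ≥ 25 ✓; dept QA ✗ → not eligible.
Transit Subsidy — status full-time ✓ (not excluded); service 1240 days ≥ 90 days ✓; dept QA ✗ → not eligible.
Tuition Reimbursement — service 1240 days < 5 years (≈1825 days) ✗ → not eligible.
Dental Plan — status full-time ✓; service 1240 days ≥ 6 weeks (≈42 days) ✓; rating 4 ≥ 3 ✓ → eligible.
Gym Reimbursement — status full-time ✗ (requires part-time or temporary) → not eligible.
Relocation Assistance — status full-time ✓; service 1240 days ≥ 1 year (≈365 days) ✓; grade P1 < P4 ✗ → not eligible.
Phone Allowance — service 1240 days ≥ 1 month (≈30 days) ✓; 37 hrs/wk ≥ 30 ✓; age 48 ≥ 25 ✓; grade P1 < P5 ✗ → not eligible.
Internet Stipend — service 1240 days ≥ 120 days ✓; site Osaka ✗ (not Albany, Boise, or Raleigh) → not eligible.

Dental Plan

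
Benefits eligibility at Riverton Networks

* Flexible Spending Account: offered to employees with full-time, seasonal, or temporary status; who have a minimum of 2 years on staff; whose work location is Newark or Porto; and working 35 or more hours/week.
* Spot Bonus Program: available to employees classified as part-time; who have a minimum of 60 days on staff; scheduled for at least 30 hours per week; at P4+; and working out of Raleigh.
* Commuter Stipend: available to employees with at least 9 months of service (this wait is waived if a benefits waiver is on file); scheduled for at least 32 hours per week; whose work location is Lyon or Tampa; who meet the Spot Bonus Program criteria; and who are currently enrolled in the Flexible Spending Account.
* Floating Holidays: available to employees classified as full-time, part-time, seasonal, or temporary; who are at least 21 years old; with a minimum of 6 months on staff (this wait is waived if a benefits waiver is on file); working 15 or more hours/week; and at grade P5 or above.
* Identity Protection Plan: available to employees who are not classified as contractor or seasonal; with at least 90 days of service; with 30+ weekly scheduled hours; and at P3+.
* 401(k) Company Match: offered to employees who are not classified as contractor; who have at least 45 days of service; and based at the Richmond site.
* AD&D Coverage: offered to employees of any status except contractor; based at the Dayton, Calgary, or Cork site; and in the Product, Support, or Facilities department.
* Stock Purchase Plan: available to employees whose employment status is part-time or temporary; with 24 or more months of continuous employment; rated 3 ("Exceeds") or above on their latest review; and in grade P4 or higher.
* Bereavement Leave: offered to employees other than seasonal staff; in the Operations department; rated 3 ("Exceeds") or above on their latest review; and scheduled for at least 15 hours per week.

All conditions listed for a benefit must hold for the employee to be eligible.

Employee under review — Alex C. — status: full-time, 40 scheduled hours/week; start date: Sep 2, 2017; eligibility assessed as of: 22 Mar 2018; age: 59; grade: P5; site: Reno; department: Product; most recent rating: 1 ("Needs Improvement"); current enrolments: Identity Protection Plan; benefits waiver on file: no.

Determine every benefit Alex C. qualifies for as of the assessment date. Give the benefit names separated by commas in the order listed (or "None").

Service from Sep 2, 2017 to 22 Mar 2018: 201 days.
Flexible Spending Account — status full-time ✓; service 201 days < 2 years (≈730 days) ✗ → not eligible.
Spot Bonus Program — status full-time ✗ (requires part-time) → not eligible.
Commuter Stipend — no waiver, service 201 days < 9 months (≈270 days) ✗ → not eligible.
Floating Holidays — status full-time ✓; age 59 ≥ 21 ✓; no waiver, service 201 days ≥ 6 months (≈180 days) ✓; 40 hrs/wk ≥ 15 ✓; grade P5 ≥ P5 ✓ → eligible.
Identity Protection Plan — status full-time ✓ (not excluded); service 201 days ≥ 90 days ✓; 40 hrs/wk ≥ 30 ✓; grade P5 ≥ P3 ✓ → eligible.
401(k) Company Match — status full-time ✓ (not excluded); service 201 days ≥ 45 days ✓; site Reno ✗ (not Richmond) → not eligible.
AD&D Coverage — status full-time ✓ (not excluded); site Reno ✗ (not Dayton, Calgary, or Cork) → not eligible.
Stock Purchase Plan — status full-time ✗ (requires part-time or temporary) → not eligible.
Bereavement Leave — status full-time ✓ (not excluded); dept Product ✗ → not eligible.

Floating Holidays, Identity Protection Plan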